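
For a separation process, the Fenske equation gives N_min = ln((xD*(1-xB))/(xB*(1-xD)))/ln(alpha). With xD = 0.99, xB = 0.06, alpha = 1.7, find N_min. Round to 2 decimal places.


N_min = ln((xD*(1-xB))/(xB*(1-xD))) / ln(alpha)
Numerator inside ln: 0.9306 / 0.0006 = 1551.0
ln(1551.0) = 7.346655
ln(alpha) = ln(1.7) = 0.530628
N_min = 7.346655 / 0.530628 = 13.85


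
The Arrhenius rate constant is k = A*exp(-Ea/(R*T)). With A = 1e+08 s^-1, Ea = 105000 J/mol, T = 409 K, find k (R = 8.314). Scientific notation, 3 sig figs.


k = A * exp(-Ea/(R*T))
k = 1e+08 * exp(-105000 / (8.314 * 409))
k = 1e+08 * exp(-30.878484)
k = 3.89e-06


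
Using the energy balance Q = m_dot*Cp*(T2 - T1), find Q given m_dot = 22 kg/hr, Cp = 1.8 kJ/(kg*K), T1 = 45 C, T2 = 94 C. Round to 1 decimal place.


Q = m_dot * Cp * (T2 - T1)
Q = 22 * 1.8 * (94 - 45)
Q = 22 * 1.8 * 49
Q = 1940.4 kJ/hr


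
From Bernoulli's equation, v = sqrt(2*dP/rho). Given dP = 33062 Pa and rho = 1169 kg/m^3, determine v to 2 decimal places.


v = sqrt(2*dP/rho)
v = sqrt(2*33062/1169)
v = sqrt(56.564585)
v = 7.52 m/s


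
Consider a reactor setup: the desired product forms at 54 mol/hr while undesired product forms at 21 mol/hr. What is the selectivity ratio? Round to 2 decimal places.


S = desired product rate / undesired product rate
S = 54 / 21
S = 2.57


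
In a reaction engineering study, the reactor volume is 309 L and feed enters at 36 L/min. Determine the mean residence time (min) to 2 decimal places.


tau = V / v0
tau = 309 / 36
tau = 8.58 min


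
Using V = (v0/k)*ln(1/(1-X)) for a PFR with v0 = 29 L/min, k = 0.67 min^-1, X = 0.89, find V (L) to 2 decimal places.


V = (v0/k) * ln(1/(1-X))
V = (29/0.67) * ln(1/(1-0.89))
V = 43.283582 * ln(9.090909)
V = 43.283582 * 2.207275
V = 95.54 L


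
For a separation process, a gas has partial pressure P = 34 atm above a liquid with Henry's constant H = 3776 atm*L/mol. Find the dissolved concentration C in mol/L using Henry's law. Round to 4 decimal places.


C = P / H
C = 34 / 3776
C = 0.0090 mol/L


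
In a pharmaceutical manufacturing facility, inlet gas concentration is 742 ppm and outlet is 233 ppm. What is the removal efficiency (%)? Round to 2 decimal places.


Efficiency = (G_in - G_out) / G_in * 100%
Efficiency = (742 - 233) / 742 * 100
Efficiency = 509 / 742 * 100
Efficiency = 68.60%


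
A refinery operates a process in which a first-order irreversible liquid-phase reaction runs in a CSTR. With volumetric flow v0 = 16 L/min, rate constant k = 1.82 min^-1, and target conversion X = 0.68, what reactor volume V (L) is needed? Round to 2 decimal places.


V = v0 * X / (k * (1 - X))
V = 16 * 0.68 / (1.82 * (1 - 0.68))
V = 10.88 / (1.82 * 0.32)
V = 10.88 / 0.5824
V = 18.68 L


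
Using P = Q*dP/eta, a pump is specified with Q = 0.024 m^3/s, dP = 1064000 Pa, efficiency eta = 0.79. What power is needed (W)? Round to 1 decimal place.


P = Q * dP / eta
P = 0.024 * 1064000 / 0.79
P = 25536.0 / 0.79
P = 32324.1 W


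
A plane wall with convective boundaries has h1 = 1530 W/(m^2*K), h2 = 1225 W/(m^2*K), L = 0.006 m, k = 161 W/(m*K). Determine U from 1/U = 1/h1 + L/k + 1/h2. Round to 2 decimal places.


1/U = 1/h1 + L/k + 1/h2
1/U = 1/1530 + 0.006/161 + 1/1225
1/U = 0.0006535948 + 3.72671e-05 + 0.0008163265
1/U = 0.0015071884
U = 663.49 W/(m^2*K)


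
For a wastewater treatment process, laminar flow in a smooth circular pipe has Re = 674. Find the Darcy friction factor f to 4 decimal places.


f = 64 / Re
f = 64 / 674
f = 0.0950


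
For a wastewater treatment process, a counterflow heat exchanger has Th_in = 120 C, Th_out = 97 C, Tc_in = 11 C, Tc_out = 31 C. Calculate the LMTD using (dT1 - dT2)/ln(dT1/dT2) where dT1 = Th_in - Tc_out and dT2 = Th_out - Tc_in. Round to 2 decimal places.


dT1 = Th_in - Tc_out = 120 - 31 = 89
dT2 = Th_out - Tc_in = 97 - 11 = 86
LMTD = (dT1 - dT2) / ln(dT1/dT2)
LMTD = (89 - 86) / ln(89/86)
LMTD = 87.49 K


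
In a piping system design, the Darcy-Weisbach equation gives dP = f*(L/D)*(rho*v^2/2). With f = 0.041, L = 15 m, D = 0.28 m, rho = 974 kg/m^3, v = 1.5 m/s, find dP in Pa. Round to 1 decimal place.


dP = f * (L/D) * (rho*v^2/2)
dP = 0.041 * (15/0.28) * (974*1.5^2/2)
L/D = 53.57142857
rho*v^2/2 = 974*2.25/2 = 1095.75
dP = 0.041 * 53.57142857 * 1095.75
dP = 2406.7 Pa


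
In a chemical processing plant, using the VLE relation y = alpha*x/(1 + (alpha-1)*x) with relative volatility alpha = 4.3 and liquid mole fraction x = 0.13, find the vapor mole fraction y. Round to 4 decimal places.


y = alpha*x / (1 + (alpha-1)*x)
y = 4.3*0.13 / (1 + (4.3-1)*0.13)
y = 0.559 / (1 + 0.429)
y = 0.559 / 1.429
y = 0.3912


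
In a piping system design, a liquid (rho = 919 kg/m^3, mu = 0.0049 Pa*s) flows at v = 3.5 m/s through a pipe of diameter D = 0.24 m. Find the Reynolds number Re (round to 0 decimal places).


Re = rho * v * D / mu
Re = 919 * 3.5 * 0.24 / 0.0049
Re = 771.96 / 0.0049
Re = 157543


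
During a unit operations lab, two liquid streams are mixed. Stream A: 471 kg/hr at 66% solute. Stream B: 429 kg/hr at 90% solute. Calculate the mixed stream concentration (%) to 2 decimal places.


Mass balance on solute: F1*x1 + F2*x2 = F3*x3
F3 = F1 + F2 = 471 + 429 = 900 kg/hr
x3 = (F1*x1 + F2*x2)/F3
x3 = (471*0.66 + 429*0.9) / 900
x3 = 77.44%


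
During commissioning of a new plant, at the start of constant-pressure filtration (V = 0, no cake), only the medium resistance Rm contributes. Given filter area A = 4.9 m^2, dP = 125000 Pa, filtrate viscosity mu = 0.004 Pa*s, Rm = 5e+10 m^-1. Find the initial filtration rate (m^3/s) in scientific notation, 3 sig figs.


rate = A * dP / (mu * Rm)
rate = 4.9 * 125000 / (0.004 * 5e+10)
rate = 612500.0 / 2.000e+08
rate = 3.06e-03 m^3/s


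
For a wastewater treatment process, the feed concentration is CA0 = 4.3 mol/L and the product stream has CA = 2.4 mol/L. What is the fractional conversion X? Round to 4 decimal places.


X = (CA0 - CA) / CA0
X = (4.3 - 2.4) / 4.3
X = 1.9 / 4.3
X = 0.4419


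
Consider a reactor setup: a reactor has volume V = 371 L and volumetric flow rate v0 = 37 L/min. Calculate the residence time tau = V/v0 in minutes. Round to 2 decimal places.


tau = V / v0
tau = 371 / 37
tau = 10.03 min


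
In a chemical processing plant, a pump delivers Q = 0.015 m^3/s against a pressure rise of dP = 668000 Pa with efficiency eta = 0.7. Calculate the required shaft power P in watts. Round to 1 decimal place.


P = Q * dP / eta
P = 0.015 * 668000 / 0.7
P = 10020.0 / 0.7
P = 14314.3 W


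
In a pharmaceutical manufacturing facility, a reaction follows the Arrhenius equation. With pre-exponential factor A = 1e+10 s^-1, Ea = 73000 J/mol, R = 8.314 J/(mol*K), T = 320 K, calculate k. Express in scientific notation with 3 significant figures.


k = A * exp(-Ea/(R*T))
k = 1e+10 * exp(-73000 / (8.314 * 320))
k = 1e+10 * exp(-27.438658)
k = 1.21e-02


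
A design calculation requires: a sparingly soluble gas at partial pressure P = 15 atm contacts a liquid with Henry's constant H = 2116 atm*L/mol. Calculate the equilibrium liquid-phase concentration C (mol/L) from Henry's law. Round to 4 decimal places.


C = P / H
C = 15 / 2116
C = 0.0071 mol/L


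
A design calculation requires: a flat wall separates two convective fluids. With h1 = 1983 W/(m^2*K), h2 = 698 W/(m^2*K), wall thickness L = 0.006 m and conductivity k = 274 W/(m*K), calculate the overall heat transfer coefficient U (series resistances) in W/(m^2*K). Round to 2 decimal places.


1/U = 1/h1 + L/k + 1/h2
1/U = 1/1983 + 0.006/274 + 1/698
1/U = 0.0005042864 + 2.18978e-05 + 0.0014326648
1/U = 0.001958849
U = 510.50 W/(m^2*K)


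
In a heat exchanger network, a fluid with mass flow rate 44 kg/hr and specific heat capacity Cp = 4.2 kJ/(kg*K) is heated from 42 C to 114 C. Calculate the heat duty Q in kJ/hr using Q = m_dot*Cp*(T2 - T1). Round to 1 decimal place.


Q = m_dot * Cp * (T2 - T1)
Q = 44 * 4.2 * (114 - 42)
Q = 44 * 4.2 * 72
Q = 13305.6 kJ/hr


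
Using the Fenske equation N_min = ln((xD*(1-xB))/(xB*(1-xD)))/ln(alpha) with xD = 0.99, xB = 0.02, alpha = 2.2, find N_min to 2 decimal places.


N_min = ln((xD*(1-xB))/(xB*(1-xD))) / ln(alpha)
Numerator inside ln: 0.9702 / 0.0002 = 4851.0
ln(4851.0) = 8.48694
ln(alpha) = ln(2.2) = 0.788457
N_min = 8.48694 / 0.788457 = 10.76


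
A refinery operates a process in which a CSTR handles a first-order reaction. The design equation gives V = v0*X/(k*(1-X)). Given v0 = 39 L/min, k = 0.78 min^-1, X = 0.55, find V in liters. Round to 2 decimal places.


V = v0 * X / (k * (1 - X))
V = 39 * 0.55 / (0.78 * (1 - 0.55))
V = 21.45 / (0.78 * 0.45)
V = 21.45 / 0.351
V = 61.11 L


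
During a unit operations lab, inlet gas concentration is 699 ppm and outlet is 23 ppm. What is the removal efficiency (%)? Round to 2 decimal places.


Efficiency = (G_in - G_out) / G_in * 100%
Efficiency = (699 - 23) / 699 * 100
Efficiency = 676 / 699 * 100
Efficiency = 96.71%


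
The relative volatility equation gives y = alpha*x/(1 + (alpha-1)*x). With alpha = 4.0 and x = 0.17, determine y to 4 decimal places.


y = alpha*x / (1 + (alpha-1)*x)
y = 4.0*0.17 / (1 + (4.0-1)*0.17)
y = 0.68 / (1 + 0.51)
y = 0.68 / 1.51
y = 0.4503


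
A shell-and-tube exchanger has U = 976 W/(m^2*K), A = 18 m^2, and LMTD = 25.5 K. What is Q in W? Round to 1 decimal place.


Q = U * A * LMTD
Q = 976 * 18 * 25.5
Q = 447984.0 W


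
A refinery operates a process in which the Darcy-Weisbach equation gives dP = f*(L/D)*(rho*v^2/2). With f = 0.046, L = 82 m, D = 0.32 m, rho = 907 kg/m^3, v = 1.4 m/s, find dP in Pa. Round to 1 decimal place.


dP = f * (L/D) * (rho*v^2/2)
dP = 0.046 * (82/0.32) * (907*1.4^2/2)
L/D = 256.25
rho*v^2/2 = 907*1.96/2 = 888.86
dP = 0.046 * 256.25 * 888.86
dP = 10477.4 Pa


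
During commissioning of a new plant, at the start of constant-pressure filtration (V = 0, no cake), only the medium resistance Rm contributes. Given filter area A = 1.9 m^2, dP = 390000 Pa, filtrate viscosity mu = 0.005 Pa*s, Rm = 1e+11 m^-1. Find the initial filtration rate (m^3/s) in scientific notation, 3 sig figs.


rate = A * dP / (mu * Rm)
rate = 1.9 * 390000 / (0.005 * 1e+11)
rate = 741000.0 / 5.000e+08
rate = 1.48e-03 m^3/s


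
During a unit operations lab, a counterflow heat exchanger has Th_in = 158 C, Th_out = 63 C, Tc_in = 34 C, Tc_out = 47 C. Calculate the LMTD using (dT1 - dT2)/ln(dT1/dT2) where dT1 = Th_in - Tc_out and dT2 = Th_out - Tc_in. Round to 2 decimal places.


dT1 = Th_in - Tc_out = 158 - 47 = 111
dT2 = Th_out - Tc_in = 63 - 34 = 29
LMTD = (dT1 - dT2) / ln(dT1/dT2)
LMTD = (111 - 29) / ln(111/29)
LMTD = 61.09 K


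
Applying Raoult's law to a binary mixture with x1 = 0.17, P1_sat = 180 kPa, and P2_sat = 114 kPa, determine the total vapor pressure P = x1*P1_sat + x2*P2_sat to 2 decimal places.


P = x1*P1_sat + x2*P2_sat
x2 = 1 - x1 = 1 - 0.17 = 0.83
P = 0.17*180 + 0.83*114
P = 30.6 + 94.62
P = 125.22 kPa


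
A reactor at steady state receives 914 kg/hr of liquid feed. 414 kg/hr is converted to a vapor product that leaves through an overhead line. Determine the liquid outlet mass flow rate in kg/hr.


Steady-state mass balance on the main outlet: F_out = F_in - F_removed
F_out = 914 - 414
F_out = 500 kg/hr


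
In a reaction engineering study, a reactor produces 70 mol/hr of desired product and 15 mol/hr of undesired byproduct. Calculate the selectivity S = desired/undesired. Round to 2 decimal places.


S = desired product rate / undesired product rate
S = 70 / 15
S = 4.67


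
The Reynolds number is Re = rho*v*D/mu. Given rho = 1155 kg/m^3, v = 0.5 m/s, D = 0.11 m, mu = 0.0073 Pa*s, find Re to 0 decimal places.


Re = rho * v * D / mu
Re = 1155 * 0.5 * 0.11 / 0.0073
Re = 63.525 / 0.0073
Re = 8702


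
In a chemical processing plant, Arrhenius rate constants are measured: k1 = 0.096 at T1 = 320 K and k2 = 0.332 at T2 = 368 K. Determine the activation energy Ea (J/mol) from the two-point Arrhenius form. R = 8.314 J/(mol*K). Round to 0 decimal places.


Ea = R * ln(k2/k1) / (1/T1 - 1/T2)
ln(k2/k1) = ln(0.332/0.096) = 1.2407868
1/T1 - 1/T2 = 1/320 - 1/368 = 0.000407608696
Ea = 8.314 * 1.2407868 / 0.000407608696
Ea = 25308 J/mol


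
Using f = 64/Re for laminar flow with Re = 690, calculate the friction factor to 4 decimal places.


f = 64 / Re
f = 64 / 690
f = 0.0928


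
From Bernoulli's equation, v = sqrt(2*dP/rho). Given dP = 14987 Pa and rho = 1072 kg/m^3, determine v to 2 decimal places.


v = sqrt(2*dP/rho)
v = sqrt(2*14987/1072)
v = sqrt(27.960821)
v = 5.29 m/s


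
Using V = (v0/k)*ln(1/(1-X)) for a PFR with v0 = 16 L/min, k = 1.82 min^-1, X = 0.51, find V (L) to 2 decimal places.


V = (v0/k) * ln(1/(1-X))
V = (16/1.82) * ln(1/(1-0.51))
V = 8.791209 * ln(2.040816)
V = 8.791209 * 0.71335
V = 6.27 L


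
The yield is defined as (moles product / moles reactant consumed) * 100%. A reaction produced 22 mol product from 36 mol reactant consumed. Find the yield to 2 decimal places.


Yield = (moles product / moles consumed) * 100%
Yield = (22 / 36) * 100
Yield = 0.6111 * 100
Yield = 61.11%


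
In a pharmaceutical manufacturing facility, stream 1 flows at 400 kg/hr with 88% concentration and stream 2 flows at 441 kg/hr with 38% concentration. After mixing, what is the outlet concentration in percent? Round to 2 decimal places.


Mass balance on solute: F1*x1 + F2*x2 = F3*x3
F3 = F1 + F2 = 400 + 441 = 841 kg/hr
x3 = (F1*x1 + F2*x2)/F3
x3 = (400*0.88 + 441*0.38) / 841
x3 = 61.78%


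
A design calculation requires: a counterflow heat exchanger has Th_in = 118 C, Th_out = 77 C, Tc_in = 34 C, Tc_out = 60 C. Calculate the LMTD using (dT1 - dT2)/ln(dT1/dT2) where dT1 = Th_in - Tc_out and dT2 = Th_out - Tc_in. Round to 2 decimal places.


dT1 = Th_in - Tc_out = 118 - 60 = 58
dT2 = Th_out - Tc_in = 77 - 34 = 43
LMTD = (dT1 - dT2) / ln(dT1/dT2)
LMTD = (58 - 43) / ln(58/43)
LMTD = 50.13 K


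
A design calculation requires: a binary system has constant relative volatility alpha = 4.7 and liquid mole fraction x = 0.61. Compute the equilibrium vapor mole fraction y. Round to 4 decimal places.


y = alpha*x / (1 + (alpha-1)*x)
y = 4.7*0.61 / (1 + (4.7-1)*0.61)
y = 2.867 / (1 + 2.257)
y = 2.867 / 3.257
y = 0.8803


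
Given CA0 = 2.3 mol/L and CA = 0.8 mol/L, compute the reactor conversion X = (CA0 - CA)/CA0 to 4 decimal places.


X = (CA0 - CA) / CA0
X = (2.3 - 0.8) / 2.3
X = 1.5 / 2.3
X = 0.6522


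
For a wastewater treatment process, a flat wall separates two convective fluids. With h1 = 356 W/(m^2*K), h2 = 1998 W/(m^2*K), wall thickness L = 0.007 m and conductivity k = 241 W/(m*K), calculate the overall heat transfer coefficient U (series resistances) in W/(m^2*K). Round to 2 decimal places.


1/U = 1/h1 + L/k + 1/h2
1/U = 1/356 + 0.007/241 + 1/1998
1/U = 0.0028089888 + 2.90456e-05 + 0.0005005005
1/U = 0.0033385349
U = 299.53 W/(m^2*K)


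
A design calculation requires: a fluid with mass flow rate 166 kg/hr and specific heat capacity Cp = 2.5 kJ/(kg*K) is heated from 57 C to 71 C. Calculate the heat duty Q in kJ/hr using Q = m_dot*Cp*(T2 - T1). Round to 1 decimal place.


Q = m_dot * Cp * (T2 - T1)
Q = 166 * 2.5 * (71 - 57)
Q = 166 * 2.5 * 14
Q = 5810.0 kJ/hr


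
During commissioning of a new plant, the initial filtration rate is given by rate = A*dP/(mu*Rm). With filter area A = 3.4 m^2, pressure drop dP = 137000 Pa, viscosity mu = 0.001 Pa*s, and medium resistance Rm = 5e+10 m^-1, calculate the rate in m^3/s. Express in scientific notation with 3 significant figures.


rate = A * dP / (mu * Rm)
rate = 3.4 * 137000 / (0.001 * 5e+10)
rate = 465800.0 / 5.000e+07
rate = 9.32e-03 m^3/s


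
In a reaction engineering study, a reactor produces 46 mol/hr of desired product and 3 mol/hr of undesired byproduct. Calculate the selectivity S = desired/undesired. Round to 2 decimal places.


S = desired product rate / undesired product rate
S = 46 / 3
S = 15.33


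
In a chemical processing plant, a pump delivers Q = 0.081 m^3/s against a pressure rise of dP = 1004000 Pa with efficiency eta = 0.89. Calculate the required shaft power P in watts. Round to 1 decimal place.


P = Q * dP / eta
P = 0.081 * 1004000 / 0.89
P = 81324.0 / 0.89
P = 91375.3 W


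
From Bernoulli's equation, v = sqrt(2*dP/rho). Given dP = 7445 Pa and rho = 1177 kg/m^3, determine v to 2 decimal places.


v = sqrt(2*dP/rho)
v = sqrt(2*7445/1177)
v = sqrt(12.650807)
v = 3.56 m/s


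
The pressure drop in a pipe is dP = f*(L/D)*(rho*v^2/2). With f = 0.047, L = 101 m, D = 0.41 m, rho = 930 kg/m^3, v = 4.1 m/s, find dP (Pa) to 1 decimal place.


dP = f * (L/D) * (rho*v^2/2)
dP = 0.047 * (101/0.41) * (930*4.1^2/2)
L/D = 246.34146341
rho*v^2/2 = 930*16.81/2 = 7816.65
dP = 0.047 * 246.34146341 * 7816.65
dP = 90501.6 Pa


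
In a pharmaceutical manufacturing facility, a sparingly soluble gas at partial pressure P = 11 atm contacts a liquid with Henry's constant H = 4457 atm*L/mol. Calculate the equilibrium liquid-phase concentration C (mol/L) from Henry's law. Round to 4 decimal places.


C = P / H
C = 11 / 4457
C = 0.0025 mol/L


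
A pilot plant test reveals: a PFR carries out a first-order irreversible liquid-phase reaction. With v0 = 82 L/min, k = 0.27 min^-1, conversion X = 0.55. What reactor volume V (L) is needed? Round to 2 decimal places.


V = (v0/k) * ln(1/(1-X))
V = (82/0.27) * ln(1/(1-0.55))
V = 303.703704 * ln(2.222222)
V = 303.703704 * 0.798508
V = 242.51 L


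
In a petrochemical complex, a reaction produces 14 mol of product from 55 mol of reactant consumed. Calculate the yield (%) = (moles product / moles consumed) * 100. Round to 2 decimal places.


Yield = (moles product / moles consumed) * 100%
Yield = (14 / 55) * 100
Yield = 0.2545 * 100
Yield = 25.45%


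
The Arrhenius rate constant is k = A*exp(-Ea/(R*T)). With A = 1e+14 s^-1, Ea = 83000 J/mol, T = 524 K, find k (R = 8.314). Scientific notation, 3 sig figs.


k = A * exp(-Ea/(R*T))
k = 1e+14 * exp(-83000 / (8.314 * 524))
k = 1e+14 * exp(-19.051834)
k = 5.32e+05


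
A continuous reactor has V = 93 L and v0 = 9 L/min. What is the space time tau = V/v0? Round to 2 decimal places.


tau = V / v0
tau = 93 / 9
tau = 10.33 min


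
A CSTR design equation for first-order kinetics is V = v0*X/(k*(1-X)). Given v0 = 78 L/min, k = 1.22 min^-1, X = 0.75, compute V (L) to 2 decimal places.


V = v0 * X / (k * (1 - X))
V = 78 * 0.75 / (1.22 * (1 - 0.75))
V = 58.5 / (1.22 * 0.25)
V = 58.5 / 0.305
V = 191.80 L


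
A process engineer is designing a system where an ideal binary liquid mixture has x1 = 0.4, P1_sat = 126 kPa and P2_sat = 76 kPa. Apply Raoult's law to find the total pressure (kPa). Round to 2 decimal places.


P = x1*P1_sat + x2*P2_sat
x2 = 1 - x1 = 1 - 0.4 = 0.6
P = 0.4*126 + 0.6*76
P = 50.4 + 45.6
P = 96.00 kPa


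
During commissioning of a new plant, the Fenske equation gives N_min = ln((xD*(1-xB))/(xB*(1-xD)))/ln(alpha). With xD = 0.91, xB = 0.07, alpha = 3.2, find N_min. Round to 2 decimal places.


N_min = ln((xD*(1-xB))/(xB*(1-xD))) / ln(alpha)
Numerator inside ln: 0.8463 / 0.0063 = 134.333333
ln(134.333333) = 4.900324
ln(alpha) = ln(3.2) = 1.163151
N_min = 4.900324 / 1.163151 = 4.21


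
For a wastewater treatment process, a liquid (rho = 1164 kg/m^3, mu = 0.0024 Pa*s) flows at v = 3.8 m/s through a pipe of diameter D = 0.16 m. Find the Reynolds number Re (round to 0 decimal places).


Re = rho * v * D / mu
Re = 1164 * 3.8 * 0.16 / 0.0024
Re = 707.712 / 0.0024
Re = 294880


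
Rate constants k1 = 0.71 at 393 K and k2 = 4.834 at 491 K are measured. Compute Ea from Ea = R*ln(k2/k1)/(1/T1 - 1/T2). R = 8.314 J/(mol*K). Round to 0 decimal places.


Ea = R * ln(k2/k1) / (1/T1 - 1/T2)
ln(k2/k1) = ln(4.834/0.71) = 1.9181646
1/T1 - 1/T2 = 1/393 - 1/491 = 0.000507869384
Ea = 8.314 * 1.9181646 / 0.000507869384
Ea = 31401 J/mol


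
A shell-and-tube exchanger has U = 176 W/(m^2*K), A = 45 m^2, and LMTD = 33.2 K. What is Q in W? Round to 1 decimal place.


Q = U * A * LMTD
Q = 176 * 45 * 33.2
Q = 262944.0 W


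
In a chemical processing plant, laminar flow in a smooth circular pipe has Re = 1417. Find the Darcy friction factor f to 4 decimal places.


f = 64 / Re
f = 64 / 1417
f = 0.0452


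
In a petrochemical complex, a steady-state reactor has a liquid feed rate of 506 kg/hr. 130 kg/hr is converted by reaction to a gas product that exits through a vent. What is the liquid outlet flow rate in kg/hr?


Steady-state mass balance on the main outlet: F_out = F_in - F_removed
F_out = 506 - 130
F_out = 376 kg/hr


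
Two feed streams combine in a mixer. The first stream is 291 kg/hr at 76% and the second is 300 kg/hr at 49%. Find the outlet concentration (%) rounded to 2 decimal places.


Mass balance on solute: F1*x1 + F2*x2 = F3*x3
F3 = F1 + F2 = 291 + 300 = 591 kg/hr
x3 = (F1*x1 + F2*x2)/F3
x3 = (291*0.76 + 300*0.49) / 591
x3 = 62.29%


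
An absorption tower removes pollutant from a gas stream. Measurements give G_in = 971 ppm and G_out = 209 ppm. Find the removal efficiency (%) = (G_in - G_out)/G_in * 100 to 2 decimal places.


Efficiency = (G_in - G_out) / G_in * 100%
Efficiency = (971 - 209) / 971 * 100
Efficiency = 762 / 971 * 100
Efficiency = 78.48%


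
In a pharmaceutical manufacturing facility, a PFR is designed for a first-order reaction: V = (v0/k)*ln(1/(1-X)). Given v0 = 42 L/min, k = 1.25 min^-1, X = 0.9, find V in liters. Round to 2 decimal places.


V = (v0/k) * ln(1/(1-X))
V = (42/1.25) * ln(1/(1-0.9))
V = 33.6 * ln(10.0)
V = 33.6 * 2.302585
V = 77.37 L


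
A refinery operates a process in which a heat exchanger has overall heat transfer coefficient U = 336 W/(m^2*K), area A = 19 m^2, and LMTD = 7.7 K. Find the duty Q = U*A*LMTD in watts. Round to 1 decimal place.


Q = U * A * LMTD
Q = 336 * 19 * 7.7
Q = 49156.8 W


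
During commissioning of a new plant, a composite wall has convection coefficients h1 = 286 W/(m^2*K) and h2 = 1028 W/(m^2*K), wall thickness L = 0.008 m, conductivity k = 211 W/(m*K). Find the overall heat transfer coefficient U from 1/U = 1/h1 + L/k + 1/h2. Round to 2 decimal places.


1/U = 1/h1 + L/k + 1/h2
1/U = 1/286 + 0.008/211 + 1/1028
1/U = 0.0034965035 + 3.79147e-05 + 0.0009727626
1/U = 0.0045071808
U = 221.87 W/(m^2*K)


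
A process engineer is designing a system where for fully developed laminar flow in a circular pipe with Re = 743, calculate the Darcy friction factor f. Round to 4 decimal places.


f = 64 / Re
f = 64 / 743
f = 0.0861


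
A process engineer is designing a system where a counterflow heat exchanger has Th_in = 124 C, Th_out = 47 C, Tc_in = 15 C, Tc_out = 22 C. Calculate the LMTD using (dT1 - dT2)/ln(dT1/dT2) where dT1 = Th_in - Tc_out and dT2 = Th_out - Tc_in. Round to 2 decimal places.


dT1 = Th_in - Tc_out = 124 - 22 = 102
dT2 = Th_out - Tc_in = 47 - 15 = 32
LMTD = (dT1 - dT2) / ln(dT1/dT2)
LMTD = (102 - 32) / ln(102/32)
LMTD = 60.38 K


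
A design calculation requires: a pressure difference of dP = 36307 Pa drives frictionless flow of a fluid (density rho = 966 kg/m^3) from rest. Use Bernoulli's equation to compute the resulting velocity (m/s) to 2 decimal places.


v = sqrt(2*dP/rho)
v = sqrt(2*36307/966)
v = sqrt(75.169772)
v = 8.67 m/s


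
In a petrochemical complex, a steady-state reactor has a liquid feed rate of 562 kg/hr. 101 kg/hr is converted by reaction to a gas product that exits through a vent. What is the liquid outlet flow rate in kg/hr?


Steady-state mass balance on the main outlet: F_out = F_in - F_removed
F_out = 562 - 101
F_out = 461 kg/hr


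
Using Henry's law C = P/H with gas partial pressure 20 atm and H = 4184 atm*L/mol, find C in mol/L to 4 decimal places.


C = P / H
C = 20 / 4184
C = 0.0048 mol/L


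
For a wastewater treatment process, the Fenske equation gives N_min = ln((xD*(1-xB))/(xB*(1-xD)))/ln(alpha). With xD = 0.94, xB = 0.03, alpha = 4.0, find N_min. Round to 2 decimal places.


N_min = ln((xD*(1-xB))/(xB*(1-xD))) / ln(alpha)
Numerator inside ln: 0.9118 / 0.0018 = 506.555556
ln(506.555556) = 6.227634
ln(alpha) = ln(4.0) = 1.386294
N_min = 6.227634 / 1.386294 = 4.49


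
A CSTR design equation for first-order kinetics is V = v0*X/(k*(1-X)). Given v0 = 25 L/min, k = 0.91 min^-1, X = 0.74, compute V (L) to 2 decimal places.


V = v0 * X / (k * (1 - X))
V = 25 * 0.74 / (0.91 * (1 - 0.74))
V = 18.5 / (0.91 * 0.26)
V = 18.5 / 0.2366
V = 78.19 L


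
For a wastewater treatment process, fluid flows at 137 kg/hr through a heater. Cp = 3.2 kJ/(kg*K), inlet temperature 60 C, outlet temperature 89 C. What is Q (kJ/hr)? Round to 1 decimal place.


Q = m_dot * Cp * (T2 - T1)
Q = 137 * 3.2 * (89 - 60)
Q = 137 * 3.2 * 29
Q = 12713.6 kJ/hr


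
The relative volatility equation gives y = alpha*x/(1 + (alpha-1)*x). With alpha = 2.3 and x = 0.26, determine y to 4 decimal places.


y = alpha*x / (1 + (alpha-1)*x)
y = 2.3*0.26 / (1 + (2.3-1)*0.26)
y = 0.598 / (1 + 0.338)
y = 0.598 / 1.338
y = 0.4469


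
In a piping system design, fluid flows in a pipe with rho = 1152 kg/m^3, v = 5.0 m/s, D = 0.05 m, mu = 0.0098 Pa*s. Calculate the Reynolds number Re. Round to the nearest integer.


Re = rho * v * D / mu
Re = 1152 * 5.0 * 0.05 / 0.0098
Re = 288.0 / 0.0098
Re = 29388


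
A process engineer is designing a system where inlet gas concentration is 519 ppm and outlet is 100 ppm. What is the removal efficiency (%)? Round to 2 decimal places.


Efficiency = (G_in - G_out) / G_in * 100%
Efficiency = (519 - 100) / 519 * 100
Efficiency = 419 / 519 * 100
Efficiency = 80.73%


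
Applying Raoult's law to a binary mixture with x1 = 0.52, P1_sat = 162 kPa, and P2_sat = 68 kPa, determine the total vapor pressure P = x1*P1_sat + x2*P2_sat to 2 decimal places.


P = x1*P1_sat + x2*P2_sat
x2 = 1 - x1 = 1 - 0.52 = 0.48
P = 0.52*162 + 0.48*68
P = 84.24 + 32.64
P = 116.88 kPa


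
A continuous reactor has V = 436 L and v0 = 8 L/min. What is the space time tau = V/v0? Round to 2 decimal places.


tau = V / v0
tau = 436 / 8
tau = 54.50 min


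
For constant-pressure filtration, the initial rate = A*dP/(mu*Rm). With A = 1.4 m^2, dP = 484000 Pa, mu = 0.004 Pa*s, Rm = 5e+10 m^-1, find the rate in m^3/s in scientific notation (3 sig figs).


rate = A * dP / (mu * Rm)
rate = 1.4 * 484000 / (0.004 * 5e+10)
rate = 677600.0 / 2.000e+08
rate = 3.39e-03 m^3/s


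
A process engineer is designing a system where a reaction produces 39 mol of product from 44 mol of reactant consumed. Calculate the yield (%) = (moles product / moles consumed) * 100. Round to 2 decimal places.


Yield = (moles product / moles consumed) * 100%
Yield = (39 / 44) * 100
Yield = 0.8864 * 100
Yield = 88.64%


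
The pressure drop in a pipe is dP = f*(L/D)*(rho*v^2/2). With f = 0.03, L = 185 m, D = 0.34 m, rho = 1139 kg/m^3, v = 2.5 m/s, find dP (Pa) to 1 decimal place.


dP = f * (L/D) * (rho*v^2/2)
dP = 0.03 * (185/0.34) * (1139*2.5^2/2)
L/D = 544.11764706
rho*v^2/2 = 1139*6.25/2 = 3559.375
dP = 0.03 * 544.11764706 * 3559.375
dP = 58101.6 Pa


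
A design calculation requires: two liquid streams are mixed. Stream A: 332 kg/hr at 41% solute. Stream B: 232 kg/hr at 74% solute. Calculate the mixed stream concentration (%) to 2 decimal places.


Mass balance on solute: F1*x1 + F2*x2 = F3*x3
F3 = F1 + F2 = 332 + 232 = 564 kg/hr
x3 = (F1*x1 + F2*x2)/F3
x3 = (332*0.41 + 232*0.74) / 564
x3 = 54.57%


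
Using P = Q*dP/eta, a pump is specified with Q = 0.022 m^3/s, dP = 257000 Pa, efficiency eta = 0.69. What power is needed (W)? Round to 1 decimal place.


P = Q * dP / eta
P = 0.022 * 257000 / 0.69
P = 5654.0 / 0.69
P = 8194.2 W


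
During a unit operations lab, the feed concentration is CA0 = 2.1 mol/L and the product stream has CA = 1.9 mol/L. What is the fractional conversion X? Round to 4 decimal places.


X = (CA0 - CA) / CA0
X = (2.1 - 1.9) / 2.1
X = 0.2 / 2.1
X = 0.0952


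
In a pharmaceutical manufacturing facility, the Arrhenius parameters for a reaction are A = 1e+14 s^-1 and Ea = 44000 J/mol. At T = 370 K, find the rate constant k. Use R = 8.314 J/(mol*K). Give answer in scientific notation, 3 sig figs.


k = A * exp(-Ea/(R*T))
k = 1e+14 * exp(-44000 / (8.314 * 370))
k = 1e+14 * exp(-14.303454)
k = 6.14e+07


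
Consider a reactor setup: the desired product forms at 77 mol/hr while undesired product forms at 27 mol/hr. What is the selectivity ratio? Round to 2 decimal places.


S = desired product rate / undesired product rate
S = 77 / 27
S = 2.85


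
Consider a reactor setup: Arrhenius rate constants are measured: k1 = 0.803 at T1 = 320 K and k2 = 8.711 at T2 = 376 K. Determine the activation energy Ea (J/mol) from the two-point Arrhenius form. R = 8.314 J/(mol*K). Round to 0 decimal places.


Ea = R * ln(k2/k1) / (1/T1 - 1/T2)
ln(k2/k1) = ln(8.711/0.803) = 2.3839872
1/T1 - 1/T2 = 1/320 - 1/376 = 0.000465425532
Ea = 8.314 * 2.3839872 / 0.000465425532
Ea = 42586 J/mol


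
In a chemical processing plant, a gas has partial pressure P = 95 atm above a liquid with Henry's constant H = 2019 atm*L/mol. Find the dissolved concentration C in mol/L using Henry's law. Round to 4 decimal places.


C = P / H
C = 95 / 2019
C = 0.0471 mol/L


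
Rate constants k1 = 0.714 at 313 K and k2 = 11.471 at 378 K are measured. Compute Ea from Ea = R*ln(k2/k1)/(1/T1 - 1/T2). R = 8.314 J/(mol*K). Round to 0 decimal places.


Ea = R * ln(k2/k1) / (1/T1 - 1/T2)
ln(k2/k1) = ln(11.471/0.714) = 2.7766944
1/T1 - 1/T2 = 1/313 - 1/378 = 0.000549385533
Ea = 8.314 * 2.7766944 / 0.000549385533
Ea = 42020 J/mol


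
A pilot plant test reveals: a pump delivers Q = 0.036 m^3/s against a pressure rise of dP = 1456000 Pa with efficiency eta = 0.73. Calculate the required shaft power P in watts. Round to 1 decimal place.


P = Q * dP / eta
P = 0.036 * 1456000 / 0.73
P = 52416.0 / 0.73
P = 71802.7 W


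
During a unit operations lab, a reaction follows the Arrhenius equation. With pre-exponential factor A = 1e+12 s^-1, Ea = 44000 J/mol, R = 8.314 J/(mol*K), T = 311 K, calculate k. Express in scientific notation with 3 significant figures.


k = A * exp(-Ea/(R*T))
k = 1e+12 * exp(-44000 / (8.314 * 311))
k = 1e+12 * exp(-17.016971)
k = 4.07e+04


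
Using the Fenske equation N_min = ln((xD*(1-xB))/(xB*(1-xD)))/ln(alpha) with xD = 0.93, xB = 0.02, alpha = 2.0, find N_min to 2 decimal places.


N_min = ln((xD*(1-xB))/(xB*(1-xD))) / ln(alpha)
Numerator inside ln: 0.9114 / 0.0014 = 651.0
ln(651.0) = 6.47851
ln(alpha) = ln(2.0) = 0.693147
N_min = 6.47851 / 0.693147 = 9.35


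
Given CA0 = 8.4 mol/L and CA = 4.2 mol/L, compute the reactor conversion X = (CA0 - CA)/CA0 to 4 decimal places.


X = (CA0 - CA) / CA0
X = (8.4 - 4.2) / 8.4
X = 4.2 / 8.4
X = 0.5000


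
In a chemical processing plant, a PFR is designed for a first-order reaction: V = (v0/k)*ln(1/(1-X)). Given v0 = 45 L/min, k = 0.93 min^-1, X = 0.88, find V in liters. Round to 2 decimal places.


V = (v0/k) * ln(1/(1-X))
V = (45/0.93) * ln(1/(1-0.88))
V = 48.387097 * ln(8.333333)
V = 48.387097 * 2.120263
V = 102.59 L


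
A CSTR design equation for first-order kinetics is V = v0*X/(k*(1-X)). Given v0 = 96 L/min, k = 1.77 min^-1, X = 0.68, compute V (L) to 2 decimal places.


V = v0 * X / (k * (1 - X))
V = 96 * 0.68 / (1.77 * (1 - 0.68))
V = 65.28 / (1.77 * 0.32)
V = 65.28 / 0.5664
V = 115.25 L


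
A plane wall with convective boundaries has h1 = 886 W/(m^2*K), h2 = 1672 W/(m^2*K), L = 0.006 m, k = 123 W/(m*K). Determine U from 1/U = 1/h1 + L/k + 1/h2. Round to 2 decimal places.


1/U = 1/h1 + L/k + 1/h2
1/U = 1/886 + 0.006/123 + 1/1672
1/U = 0.0011286682 + 4.87805e-05 + 0.0005980861
1/U = 0.0017755348
U = 563.21 W/(m^2*K)


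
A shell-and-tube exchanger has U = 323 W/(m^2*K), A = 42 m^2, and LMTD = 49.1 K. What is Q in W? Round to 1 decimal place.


Q = U * A * LMTD
Q = 323 * 42 * 49.1
Q = 666090.6 W


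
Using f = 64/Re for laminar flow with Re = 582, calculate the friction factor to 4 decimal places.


f = 64 / Re
f = 64 / 582
f = 0.1100


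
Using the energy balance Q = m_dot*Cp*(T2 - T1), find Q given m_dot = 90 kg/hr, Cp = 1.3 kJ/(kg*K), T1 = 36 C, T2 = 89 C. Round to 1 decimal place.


Q = m_dot * Cp * (T2 - T1)
Q = 90 * 1.3 * (89 - 36)
Q = 90 * 1.3 * 53
Q = 6201.0 kJ/hr


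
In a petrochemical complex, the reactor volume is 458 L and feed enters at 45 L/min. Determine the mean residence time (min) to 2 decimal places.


tau = V / v0
tau = 458 / 45
tau = 10.18 min


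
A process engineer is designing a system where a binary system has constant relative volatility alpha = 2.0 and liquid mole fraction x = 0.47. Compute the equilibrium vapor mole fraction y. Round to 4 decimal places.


y = alpha*x / (1 + (alpha-1)*x)
y = 2.0*0.47 / (1 + (2.0-1)*0.47)
y = 0.94 / (1 + 0.47)
y = 0.94 / 1.47
y = 0.6395


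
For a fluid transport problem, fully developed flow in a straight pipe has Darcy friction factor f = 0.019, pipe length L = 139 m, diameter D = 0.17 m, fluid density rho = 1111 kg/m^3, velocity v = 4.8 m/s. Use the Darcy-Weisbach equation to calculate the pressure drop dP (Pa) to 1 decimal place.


dP = f * (L/D) * (rho*v^2/2)
dP = 0.019 * (139/0.17) * (1111*4.8^2/2)
L/D = 817.64705882
rho*v^2/2 = 1111*23.04/2 = 12798.72
dP = 0.019 * 817.64705882 * 12798.72
dP = 198831.9 Pa


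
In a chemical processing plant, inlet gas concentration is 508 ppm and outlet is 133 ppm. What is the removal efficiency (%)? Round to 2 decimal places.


Efficiency = (G_in - G_out) / G_in * 100%
Efficiency = (508 - 133) / 508 * 100
Efficiency = 375 / 508 * 100
Efficiency = 73.82%


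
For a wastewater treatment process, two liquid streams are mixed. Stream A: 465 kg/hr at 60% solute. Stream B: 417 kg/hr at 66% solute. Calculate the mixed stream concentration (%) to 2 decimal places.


Mass balance on solute: F1*x1 + F2*x2 = F3*x3
F3 = F1 + F2 = 465 + 417 = 882 kg/hr
x3 = (F1*x1 + F2*x2)/F3
x3 = (465*0.6 + 417*0.66) / 882
x3 = 62.84%


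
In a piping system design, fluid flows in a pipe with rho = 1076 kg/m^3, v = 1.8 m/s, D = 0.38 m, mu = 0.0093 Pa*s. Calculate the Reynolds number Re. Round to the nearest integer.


Re = rho * v * D / mu
Re = 1076 * 1.8 * 0.38 / 0.0093
Re = 735.984 / 0.0093
Re = 79138


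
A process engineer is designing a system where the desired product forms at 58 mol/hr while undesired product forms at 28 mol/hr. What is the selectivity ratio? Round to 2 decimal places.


S = desired product rate / undesired product rate
S = 58 / 28
S = 2.07


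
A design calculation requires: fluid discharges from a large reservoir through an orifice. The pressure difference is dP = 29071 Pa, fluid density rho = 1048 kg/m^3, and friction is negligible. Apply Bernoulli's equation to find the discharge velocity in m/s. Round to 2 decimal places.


v = sqrt(2*dP/rho)
v = sqrt(2*29071/1048)
v = sqrt(55.479008)
v = 7.45 m/s


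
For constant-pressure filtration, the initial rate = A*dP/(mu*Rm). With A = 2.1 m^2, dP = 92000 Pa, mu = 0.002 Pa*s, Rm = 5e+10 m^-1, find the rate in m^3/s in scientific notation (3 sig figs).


rate = A * dP / (mu * Rm)
rate = 2.1 * 92000 / (0.002 * 5e+10)
rate = 193200.0 / 1.000e+08
rate = 1.93e-03 m^3/s


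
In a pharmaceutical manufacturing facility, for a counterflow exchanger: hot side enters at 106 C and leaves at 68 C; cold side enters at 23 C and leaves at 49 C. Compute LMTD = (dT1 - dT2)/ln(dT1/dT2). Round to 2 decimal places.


dT1 = Th_in - Tc_out = 106 - 49 = 57
dT2 = Th_out - Tc_in = 68 - 23 = 45
LMTD = (dT1 - dT2) / ln(dT1/dT2)
LMTD = (57 - 45) / ln(57/45)
LMTD = 50.76 K


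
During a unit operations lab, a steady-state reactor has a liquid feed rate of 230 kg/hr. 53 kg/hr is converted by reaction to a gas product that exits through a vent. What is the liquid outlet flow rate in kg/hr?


Steady-state mass balance on the main outlet: F_out = F_in - F_removed
F_out = 230 - 53
F_out = 177 kg/hr


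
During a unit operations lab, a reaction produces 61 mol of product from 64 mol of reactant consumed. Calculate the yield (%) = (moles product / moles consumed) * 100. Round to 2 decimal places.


Yield = (moles product / moles consumed) * 100%
Yield = (61 / 64) * 100
Yield = 0.9531 * 100
Yield = 95.31%


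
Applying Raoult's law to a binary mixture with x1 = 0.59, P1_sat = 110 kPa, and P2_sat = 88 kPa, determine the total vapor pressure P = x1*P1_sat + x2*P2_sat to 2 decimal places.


P = x1*P1_sat + x2*P2_sat
x2 = 1 - x1 = 1 - 0.59 = 0.41
P = 0.59*110 + 0.41*88
P = 64.9 + 36.08
P = 100.98 kPa


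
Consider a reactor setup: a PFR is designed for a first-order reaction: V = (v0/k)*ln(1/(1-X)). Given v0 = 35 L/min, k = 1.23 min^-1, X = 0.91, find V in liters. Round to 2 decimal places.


V = (v0/k) * ln(1/(1-X))
V = (35/1.23) * ln(1/(1-0.91))
V = 28.455285 * ln(11.111111)
V = 28.455285 * 2.407946
V = 68.52 L


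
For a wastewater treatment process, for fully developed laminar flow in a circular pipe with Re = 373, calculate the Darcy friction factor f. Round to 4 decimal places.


f = 64 / Re
f = 64 / 373
f = 0.1716


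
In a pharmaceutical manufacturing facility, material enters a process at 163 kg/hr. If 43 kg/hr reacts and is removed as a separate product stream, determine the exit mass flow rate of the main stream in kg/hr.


Steady-state mass balance on the main outlet: F_out = F_in - F_removed
F_out = 163 - 43
F_out = 120 kg/hr


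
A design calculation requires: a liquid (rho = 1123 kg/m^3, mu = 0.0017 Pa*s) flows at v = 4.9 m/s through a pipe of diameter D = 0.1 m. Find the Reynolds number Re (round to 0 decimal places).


Re = rho * v * D / mu
Re = 1123 * 4.9 * 0.1 / 0.0017
Re = 550.27 / 0.0017
Re = 323688


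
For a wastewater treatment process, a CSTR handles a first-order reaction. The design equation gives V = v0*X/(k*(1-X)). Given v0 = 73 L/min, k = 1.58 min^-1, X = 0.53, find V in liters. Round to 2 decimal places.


V = v0 * X / (k * (1 - X))
V = 73 * 0.53 / (1.58 * (1 - 0.53))
V = 38.69 / (1.58 * 0.47)
V = 38.69 / 0.7426
V = 52.10 L


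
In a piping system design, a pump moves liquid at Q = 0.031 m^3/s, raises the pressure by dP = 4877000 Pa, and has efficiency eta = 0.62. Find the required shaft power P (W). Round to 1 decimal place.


P = Q * dP / eta
P = 0.031 * 4877000 / 0.62
P = 151187.0 / 0.62
P = 243850.0 W


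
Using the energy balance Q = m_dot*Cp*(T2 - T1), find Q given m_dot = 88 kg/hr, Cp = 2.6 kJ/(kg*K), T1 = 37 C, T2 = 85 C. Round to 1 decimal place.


Q = m_dot * Cp * (T2 - T1)
Q = 88 * 2.6 * (85 - 37)
Q = 88 * 2.6 * 48
Q = 10982.4 kJ/hr


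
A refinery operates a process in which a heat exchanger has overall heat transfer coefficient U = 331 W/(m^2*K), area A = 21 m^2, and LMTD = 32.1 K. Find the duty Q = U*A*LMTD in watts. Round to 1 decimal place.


Q = U * A * LMTD
Q = 331 * 21 * 32.1
Q = 223127.1 W


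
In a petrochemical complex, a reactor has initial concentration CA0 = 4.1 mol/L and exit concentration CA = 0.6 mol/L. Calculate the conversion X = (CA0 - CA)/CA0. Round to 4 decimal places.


X = (CA0 - CA) / CA0
X = (4.1 - 0.6) / 4.1
X = 3.5 / 4.1
X = 0.8537


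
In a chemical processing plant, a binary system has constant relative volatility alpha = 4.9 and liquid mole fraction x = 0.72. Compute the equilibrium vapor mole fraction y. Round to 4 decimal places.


y = alpha*x / (1 + (alpha-1)*x)
y = 4.9*0.72 / (1 + (4.9-1)*0.72)
y = 3.528 / (1 + 2.808)
y = 3.528 / 3.808
y = 0.9265


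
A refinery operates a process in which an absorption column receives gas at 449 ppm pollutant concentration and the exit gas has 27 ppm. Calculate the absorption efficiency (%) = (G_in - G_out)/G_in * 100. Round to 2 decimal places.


Efficiency = (G_in - G_out) / G_in * 100%
Efficiency = (449 - 27) / 449 * 100
Efficiency = 422 / 449 * 100
Efficiency = 93.99%
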